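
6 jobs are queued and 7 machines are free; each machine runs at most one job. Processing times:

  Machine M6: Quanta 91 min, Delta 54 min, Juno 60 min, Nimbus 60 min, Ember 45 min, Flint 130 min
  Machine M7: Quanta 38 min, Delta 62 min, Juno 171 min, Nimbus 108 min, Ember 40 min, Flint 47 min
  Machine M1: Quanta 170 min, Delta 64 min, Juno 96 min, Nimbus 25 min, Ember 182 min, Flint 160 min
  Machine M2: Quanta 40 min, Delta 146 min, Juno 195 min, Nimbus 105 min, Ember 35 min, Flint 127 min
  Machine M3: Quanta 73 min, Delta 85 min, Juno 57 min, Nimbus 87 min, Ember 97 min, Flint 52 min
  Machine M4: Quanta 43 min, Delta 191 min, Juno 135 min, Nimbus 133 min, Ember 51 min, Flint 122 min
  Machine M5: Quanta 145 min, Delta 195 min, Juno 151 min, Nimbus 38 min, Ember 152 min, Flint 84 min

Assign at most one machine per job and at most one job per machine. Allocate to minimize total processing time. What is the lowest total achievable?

Optimal: Quanta→Machine M4 (43 min), Delta→Machine M6 (54 min), Juno→Machine M3 (57 min), Nimbus→Machine M1 (25 min), Ember→Machine M2 (35 min), Flint→Machine M7 (47 min) — total 43+54+57+25+35+47 = 261 min.
Column-greedy (each machine in turn goes to its cheapest remaining job) gives 483 min, worse by 222.
Next-best assignment: Quanta→Machine M2, Delta→Machine M6, Juno→Machine M3, Nimbus→Machine M1, Ember→Machine M4, Flint→Machine M7 = 274 min.
Swapping Quanta↔Delta (Quanta→Machine M6 91 min, Delta→Machine M4 191 min) adds 185.

Minimum total: 261 min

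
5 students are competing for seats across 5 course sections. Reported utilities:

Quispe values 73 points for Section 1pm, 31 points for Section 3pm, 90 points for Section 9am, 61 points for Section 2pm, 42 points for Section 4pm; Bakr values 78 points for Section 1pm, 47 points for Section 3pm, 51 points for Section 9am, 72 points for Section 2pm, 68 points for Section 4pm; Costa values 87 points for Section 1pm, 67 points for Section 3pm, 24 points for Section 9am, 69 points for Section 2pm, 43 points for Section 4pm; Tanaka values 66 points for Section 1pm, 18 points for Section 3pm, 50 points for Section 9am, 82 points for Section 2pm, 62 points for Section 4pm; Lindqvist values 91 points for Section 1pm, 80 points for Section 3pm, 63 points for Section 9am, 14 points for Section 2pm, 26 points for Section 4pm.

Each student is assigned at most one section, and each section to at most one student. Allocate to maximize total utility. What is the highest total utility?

Maximum total: 407 points

Optimal: Quispe→Section 9am (90 points), Bakr→Section 4pm (68 points), Costa→Section 1pm (87 points), Tanaka→Section 2pm (82 points), Lindqvist→Section 3pm (80 points) — total 90+68+87+82+80 = 407 points.
Max-entry greedy (repeatedly take the single best remaining cell) gives 398 points, worse by 9.
Swapping Quispe↔Costa (Quispe→Section 1pm 73 points, Costa→Section 9am 24 points) loses 80.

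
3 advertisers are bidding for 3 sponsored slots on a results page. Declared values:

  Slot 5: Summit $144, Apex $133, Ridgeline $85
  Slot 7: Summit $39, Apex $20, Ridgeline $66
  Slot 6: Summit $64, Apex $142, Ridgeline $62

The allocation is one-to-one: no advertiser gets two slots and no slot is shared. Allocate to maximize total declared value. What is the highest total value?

Max total: $352

Optimal: Summit→Slot 5 ($144), Apex→Slot 6 ($142), Ridgeline→Slot 7 ($66) — total 144+142+66 = $352.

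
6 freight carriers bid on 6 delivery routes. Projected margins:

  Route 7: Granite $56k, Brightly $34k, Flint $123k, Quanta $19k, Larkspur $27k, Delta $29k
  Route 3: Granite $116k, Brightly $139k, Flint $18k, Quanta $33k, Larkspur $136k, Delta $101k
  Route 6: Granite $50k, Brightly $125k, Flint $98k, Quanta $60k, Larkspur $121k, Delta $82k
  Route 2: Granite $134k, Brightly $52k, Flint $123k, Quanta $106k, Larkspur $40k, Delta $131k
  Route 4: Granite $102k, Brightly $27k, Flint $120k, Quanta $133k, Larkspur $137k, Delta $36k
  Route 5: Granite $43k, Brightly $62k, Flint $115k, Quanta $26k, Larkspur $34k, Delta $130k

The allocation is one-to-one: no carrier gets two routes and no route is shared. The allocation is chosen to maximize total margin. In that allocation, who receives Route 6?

Brightly receives Route 6.

Optimal: Granite→Route 2 ($134k), Brightly→Route 6 ($125k), Flint→Route 7 ($123k), Quanta→Route 4 ($133k), Larkspur→Route 3 ($136k), Delta→Route 5 ($130k) — total 134+125+123+133+136+130 = $781k.
Max-entry greedy (repeatedly take the single best remaining cell) gives $723k, worse by 58.
Next-best assignment: Granite→Route 2, Brightly→Route 3, Flint→Route 7, Quanta→Route 4, Larkspur→Route 6, Delta→Route 5 = $780k.
Brightly's own top route is Route 3 ($139k), but forcing Brightly→Route 3 and reassigning the rest optimally gives only $780k — worse by 1.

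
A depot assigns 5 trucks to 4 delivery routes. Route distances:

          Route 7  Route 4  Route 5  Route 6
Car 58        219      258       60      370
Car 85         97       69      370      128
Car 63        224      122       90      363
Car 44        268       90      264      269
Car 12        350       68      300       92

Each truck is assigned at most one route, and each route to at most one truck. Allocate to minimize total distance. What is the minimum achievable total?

Minimum total: 339 km

This is the linear assignment problem.
Optimal: Car 85→Route 7 (97 km), Car 44→Route 4 (90 km), Car 58→Route 5 (60 km), Car 12→Route 6 (92 km) — total 97+90+60+92 = 339 km.
Row-greedy (each truck in turn takes its cheapest remaining route) gives 622 km, worse by 283.
Checked against all permutations: 339 km is optimal.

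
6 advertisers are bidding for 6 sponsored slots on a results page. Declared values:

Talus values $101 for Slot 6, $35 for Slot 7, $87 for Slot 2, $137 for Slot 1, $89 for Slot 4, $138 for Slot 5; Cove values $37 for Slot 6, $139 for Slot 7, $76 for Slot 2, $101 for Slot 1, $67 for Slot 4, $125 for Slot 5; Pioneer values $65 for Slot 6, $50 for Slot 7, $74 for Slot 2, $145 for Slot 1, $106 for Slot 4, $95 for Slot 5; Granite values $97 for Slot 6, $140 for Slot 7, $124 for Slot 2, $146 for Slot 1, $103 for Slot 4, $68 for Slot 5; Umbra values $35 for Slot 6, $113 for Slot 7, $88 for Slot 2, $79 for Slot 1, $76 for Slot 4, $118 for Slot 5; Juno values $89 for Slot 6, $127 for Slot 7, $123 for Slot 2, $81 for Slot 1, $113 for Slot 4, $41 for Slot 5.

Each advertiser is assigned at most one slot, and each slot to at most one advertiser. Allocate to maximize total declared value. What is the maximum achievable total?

Max total: $740

Optimal: Talus→Slot 6 ($101), Cove→Slot 7 ($139), Pioneer→Slot 1 ($145), Granite→Slot 2 ($124), Umbra→Slot 5 ($118), Juno→Slot 4 ($113) — total 101+139+145+124+118+113 = $740.
Column-greedy (each slot in turn goes to its best remaining advertiser) gives $710, worse by 30.
Swapping Cove↔Juno (Cove→Slot 4 $67, Juno→Slot 7 $127) loses 58.
Checked against all permutations: $740 is optimal.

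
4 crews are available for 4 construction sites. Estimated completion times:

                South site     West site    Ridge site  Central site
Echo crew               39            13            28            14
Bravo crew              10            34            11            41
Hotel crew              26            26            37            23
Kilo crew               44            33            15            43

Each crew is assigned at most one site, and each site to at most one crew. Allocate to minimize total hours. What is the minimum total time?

Min total: 61 hours

This is the linear assignment problem.
Optimal: Echo crew→West site (13 hours), Bravo crew→South site (10 hours), Hotel crew→Central site (23 hours), Kilo crew→Ridge site (15 hours) — total 13+10+23+15 = 61 hours.
Every other assignment is strictly worse.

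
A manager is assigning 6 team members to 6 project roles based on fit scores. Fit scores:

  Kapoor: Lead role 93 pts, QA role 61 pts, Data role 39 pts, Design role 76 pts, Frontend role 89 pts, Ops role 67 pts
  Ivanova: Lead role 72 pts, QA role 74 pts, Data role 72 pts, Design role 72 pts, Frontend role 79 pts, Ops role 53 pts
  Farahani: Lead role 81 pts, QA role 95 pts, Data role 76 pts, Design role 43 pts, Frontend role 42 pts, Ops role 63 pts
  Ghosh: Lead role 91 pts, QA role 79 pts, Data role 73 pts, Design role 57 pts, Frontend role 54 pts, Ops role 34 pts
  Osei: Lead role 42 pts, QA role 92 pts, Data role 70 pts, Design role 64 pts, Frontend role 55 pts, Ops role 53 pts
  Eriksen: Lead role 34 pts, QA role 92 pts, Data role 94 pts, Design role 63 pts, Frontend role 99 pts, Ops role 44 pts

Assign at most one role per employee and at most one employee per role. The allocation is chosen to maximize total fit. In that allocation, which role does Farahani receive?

This is the linear assignment problem.
Optimal: Kapoor→Frontend role (89 pts), Ivanova→Design role (72 pts), Farahani→Ops role (63 pts), Ghosh→Lead role (91 pts), Osei→QA role (92 pts), Eriksen→Data role (94 pts) — total 89+72+63+91+92+94 = 501 pts.
Max-entry greedy (repeatedly take the single best remaining cell) gives 485 pts, worse by 16.
Every other assignment is strictly worse.
Farahani's own top role is QA role (95 pts), but forcing Farahani→QA role and reassigning the rest optimally gives only 494 pts — worse by 7.

Farahani receives Ops role.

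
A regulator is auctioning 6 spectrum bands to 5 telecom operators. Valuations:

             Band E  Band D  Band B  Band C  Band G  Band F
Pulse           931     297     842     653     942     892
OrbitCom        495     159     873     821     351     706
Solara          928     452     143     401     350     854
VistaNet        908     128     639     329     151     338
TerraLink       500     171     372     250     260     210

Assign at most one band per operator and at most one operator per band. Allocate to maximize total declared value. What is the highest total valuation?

This is the linear assignment problem.
Optimal: Pulse→Band G ($942M), OrbitCom→Band C ($821M), Solara→Band F ($854M), VistaNet→Band E ($908M), TerraLink→Band B ($372M) — total 942+821+854+908+372 = $3897M.
Max-entry greedy (repeatedly take the single best remaining cell) gives $3331M, worse by 566.
Next-best assignment: Pulse→Band G, OrbitCom→Band B, Solara→Band F, VistaNet→Band E, TerraLink→Band C = $3827M.
Swapping VistaNet↔TerraLink (VistaNet→Band B $639M, TerraLink→Band E $500M) loses 141.
No other one-to-one assignment exceeds $3897M.

Maximum total: $3897M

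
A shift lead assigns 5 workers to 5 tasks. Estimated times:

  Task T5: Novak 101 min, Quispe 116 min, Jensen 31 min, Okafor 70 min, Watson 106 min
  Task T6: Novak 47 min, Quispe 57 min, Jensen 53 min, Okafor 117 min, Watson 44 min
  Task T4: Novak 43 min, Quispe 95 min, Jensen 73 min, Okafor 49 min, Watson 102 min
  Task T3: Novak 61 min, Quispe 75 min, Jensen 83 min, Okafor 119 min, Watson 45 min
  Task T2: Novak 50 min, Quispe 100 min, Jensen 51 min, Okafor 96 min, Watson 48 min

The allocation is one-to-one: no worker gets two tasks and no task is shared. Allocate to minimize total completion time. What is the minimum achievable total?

This is a one-to-one assignment (minimum-cost bipartite matching).
Optimal: Novak→Task T2 (50 min), Quispe→Task T6 (57 min), Jensen→Task T5 (31 min), Okafor→Task T4 (49 min), Watson→Task T3 (45 min) — total 50+57+31+49+45 = 232 min.
Min-entry greedy (repeatedly take the single cheapest remaining cell) gives 289 min, worse by 57.
Next-best assignment: Novak→Task T3, Quispe→Task T6, Jensen→Task T5, Okafor→Task T4, Watson→Task T2 = 246 min.

Min total: 232 min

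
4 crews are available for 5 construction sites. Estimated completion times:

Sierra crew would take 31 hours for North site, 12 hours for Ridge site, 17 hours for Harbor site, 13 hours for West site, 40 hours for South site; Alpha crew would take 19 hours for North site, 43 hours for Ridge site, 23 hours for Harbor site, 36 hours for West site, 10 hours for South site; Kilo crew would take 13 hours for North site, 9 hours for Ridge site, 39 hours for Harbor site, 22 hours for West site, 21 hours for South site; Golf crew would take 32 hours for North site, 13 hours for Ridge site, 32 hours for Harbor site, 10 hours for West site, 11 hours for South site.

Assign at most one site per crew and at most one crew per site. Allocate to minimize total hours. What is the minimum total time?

Optimal: Sierra crew→Ridge site (12 hours), Alpha crew→South site (10 hours), Kilo crew→North site (13 hours), Golf crew→West site (10 hours) — total 12+10+13+10 = 45 hours.
Min-entry greedy (repeatedly take the single cheapest remaining cell) gives 46 hours, worse by 1.
Next-best assignment: Sierra crew→Harbor site, Alpha crew→South site, Kilo crew→Ridge site, Golf crew→West site = 46 hours.
Swapping Sierra crew↔Alpha crew (Sierra crew→South site 40 hours, Alpha crew→Ridge site 43 hours) adds 61.
Checked against all permutations: 45 hours is optimal.

Minimum total: 45 hours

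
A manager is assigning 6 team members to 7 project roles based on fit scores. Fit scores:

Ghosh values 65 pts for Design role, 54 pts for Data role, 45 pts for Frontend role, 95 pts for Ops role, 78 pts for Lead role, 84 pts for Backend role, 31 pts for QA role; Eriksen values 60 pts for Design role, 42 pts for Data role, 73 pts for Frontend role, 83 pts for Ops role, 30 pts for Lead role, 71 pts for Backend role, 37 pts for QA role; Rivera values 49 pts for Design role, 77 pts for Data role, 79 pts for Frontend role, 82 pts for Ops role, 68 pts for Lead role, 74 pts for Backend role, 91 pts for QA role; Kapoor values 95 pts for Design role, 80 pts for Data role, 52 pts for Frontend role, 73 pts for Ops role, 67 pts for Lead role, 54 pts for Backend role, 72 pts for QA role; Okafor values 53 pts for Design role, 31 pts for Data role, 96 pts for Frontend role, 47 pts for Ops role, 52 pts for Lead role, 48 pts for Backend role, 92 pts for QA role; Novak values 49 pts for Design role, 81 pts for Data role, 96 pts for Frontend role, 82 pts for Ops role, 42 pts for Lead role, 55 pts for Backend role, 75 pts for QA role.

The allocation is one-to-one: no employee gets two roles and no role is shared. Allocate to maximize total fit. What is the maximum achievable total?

Optimal: Ghosh→Backend role (84 pts), Eriksen→Ops role (83 pts), Rivera→QA role (91 pts), Kapoor→Design role (95 pts), Okafor→Frontend role (96 pts), Novak→Data role (81 pts) — total 84+83+91+95+96+81 = 530 pts.
Row-greedy (each employee in turn takes its best remaining role) gives 487 pts, worse by 43.
Next-best assignment: Ghosh→Ops role, Eriksen→Backend role, Rivera→QA role, Kapoor→Design role, Okafor→Frontend role, Novak→Data role = 529 pts.
Every other assignment is strictly worse.

Maximum total: 530 pts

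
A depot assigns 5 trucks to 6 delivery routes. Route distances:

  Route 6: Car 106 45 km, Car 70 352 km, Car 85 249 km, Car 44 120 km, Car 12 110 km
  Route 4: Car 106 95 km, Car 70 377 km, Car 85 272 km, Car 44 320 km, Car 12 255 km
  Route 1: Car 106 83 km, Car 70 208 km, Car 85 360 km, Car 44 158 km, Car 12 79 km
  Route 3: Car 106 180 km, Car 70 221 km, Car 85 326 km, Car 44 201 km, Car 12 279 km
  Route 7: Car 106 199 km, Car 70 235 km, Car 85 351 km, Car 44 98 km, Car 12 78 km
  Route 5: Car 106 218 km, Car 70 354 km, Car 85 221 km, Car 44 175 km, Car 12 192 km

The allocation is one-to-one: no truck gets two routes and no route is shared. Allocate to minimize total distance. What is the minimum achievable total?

Optimal: Car 106→Route 6 (45 km), Car 70→Route 3 (221 km), Car 85→Route 5 (221 km), Car 44→Route 7 (98 km), Car 12→Route 1 (79 km) — total 45+221+221+98+79 = 664 km.
Column-greedy (each route in turn goes to its cheapest remaining truck) gives 1030 km, worse by 366.
Next-best assignment: Car 106→Route 4, Car 70→Route 3, Car 85→Route 5, Car 44→Route 7, Car 12→Route 1 = 714 km.
Checked against all permutations: 664 km is optimal.

Minimum total: 664 km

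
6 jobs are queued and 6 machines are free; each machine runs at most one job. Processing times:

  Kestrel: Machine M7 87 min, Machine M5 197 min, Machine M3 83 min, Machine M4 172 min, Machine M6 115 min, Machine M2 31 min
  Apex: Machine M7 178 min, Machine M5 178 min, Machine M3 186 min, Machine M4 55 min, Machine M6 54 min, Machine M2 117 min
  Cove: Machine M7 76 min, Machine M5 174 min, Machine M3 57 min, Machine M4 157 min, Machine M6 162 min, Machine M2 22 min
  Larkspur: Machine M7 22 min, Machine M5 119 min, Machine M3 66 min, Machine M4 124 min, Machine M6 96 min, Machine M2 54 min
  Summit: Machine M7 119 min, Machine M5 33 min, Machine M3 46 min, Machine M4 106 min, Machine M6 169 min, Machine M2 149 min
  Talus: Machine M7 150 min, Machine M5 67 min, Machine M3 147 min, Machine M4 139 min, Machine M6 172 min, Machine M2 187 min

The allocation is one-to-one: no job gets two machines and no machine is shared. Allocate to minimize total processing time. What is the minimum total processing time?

Min total: 327 min

This is the linear assignment problem.
Optimal: Kestrel→Machine M6 (115 min), Apex→Machine M4 (55 min), Cove→Machine M2 (22 min), Larkspur→Machine M7 (22 min), Summit→Machine M3 (46 min), Talus→Machine M5 (67 min) — total 115+55+22+22+46+67 = 327 min.
Row-greedy (each job in turn takes its cheapest remaining machine) gives 336 min, worse by 9.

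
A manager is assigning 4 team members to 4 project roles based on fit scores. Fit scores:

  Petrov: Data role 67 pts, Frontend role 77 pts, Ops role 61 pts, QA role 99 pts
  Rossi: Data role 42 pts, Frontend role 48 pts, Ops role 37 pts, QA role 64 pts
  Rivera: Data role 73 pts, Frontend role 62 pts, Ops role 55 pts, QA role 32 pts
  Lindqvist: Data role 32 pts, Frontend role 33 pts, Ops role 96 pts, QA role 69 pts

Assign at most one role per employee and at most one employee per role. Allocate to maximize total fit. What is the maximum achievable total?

Optimal: Petrov→QA role (99 pts), Rossi→Frontend role (48 pts), Rivera→Data role (73 pts), Lindqvist→Ops role (96 pts) — total 99+48+73+96 = 316 pts.
Column-greedy (each role in turn goes to its best remaining employee) gives 310 pts, worse by 6.
Next-best assignment: Petrov→Frontend role, Rossi→QA role, Rivera→Data role, Lindqvist→Ops role = 310 pts.

Maximum total: 316 pts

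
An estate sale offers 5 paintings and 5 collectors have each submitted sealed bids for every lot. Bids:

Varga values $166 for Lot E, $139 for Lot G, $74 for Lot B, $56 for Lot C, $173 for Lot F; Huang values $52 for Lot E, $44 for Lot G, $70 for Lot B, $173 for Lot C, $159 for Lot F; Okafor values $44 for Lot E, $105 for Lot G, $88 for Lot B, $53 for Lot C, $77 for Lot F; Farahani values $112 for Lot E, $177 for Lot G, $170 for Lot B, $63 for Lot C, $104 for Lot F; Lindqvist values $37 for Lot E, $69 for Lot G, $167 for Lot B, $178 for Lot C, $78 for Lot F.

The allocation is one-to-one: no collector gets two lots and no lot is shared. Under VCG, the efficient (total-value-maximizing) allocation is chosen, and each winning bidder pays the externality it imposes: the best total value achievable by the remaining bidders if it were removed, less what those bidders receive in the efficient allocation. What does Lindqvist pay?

Efficient allocation: Varga→Lot E ($166), Huang→Lot F ($159), Okafor→Lot G ($105), Farahani→Lot B ($170), Lindqvist→Lot C ($178); total welfare W = $778.
Lindqvist receives Lot C at value $178, so the others get W − 178 = $600.
Without Lindqvist: best allocation of the remaining 4 bidders over all 5 lots is Varga→Lot F ($173), Huang→Lot C ($173), Okafor→Lot G ($105), Farahani→Lot B ($170), total $621.
VCG payment = (others' best without Lindqvist) − (others' welfare with Lindqvist) = 621 − 600 = $21.

Lindqvist pays $21.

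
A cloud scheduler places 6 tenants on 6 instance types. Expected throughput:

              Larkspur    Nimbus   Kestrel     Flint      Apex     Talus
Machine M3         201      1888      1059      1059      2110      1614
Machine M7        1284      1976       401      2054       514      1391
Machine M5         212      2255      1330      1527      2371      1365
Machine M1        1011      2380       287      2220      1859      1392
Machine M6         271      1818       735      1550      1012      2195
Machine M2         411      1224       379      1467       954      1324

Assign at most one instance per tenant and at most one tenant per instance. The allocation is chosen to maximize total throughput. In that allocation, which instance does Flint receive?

Treat this as an assignment problem: match each tenant to one instance.
Optimal: Larkspur→Machine M7 (1284 ops/s), Nimbus→Machine M1 (2380 ops/s), Kestrel→Machine M5 (1330 ops/s), Flint→Machine M2 (1467 ops/s), Apex→Machine M3 (2110 ops/s), Talus→Machine M6 (2195 ops/s) — total 1284+2380+1330+1467+2110+2195 = 10766 ops/s.
Row-greedy (each tenant in turn takes its best remaining instance) gives 9978 ops/s, worse by 788.
Swapping Larkspur↔Kestrel (Larkspur→Machine M5 212 ops/s, Kestrel→Machine M7 401 ops/s) loses 2001.
Checked against all permutations: 10766 ops/s is optimal.
Flint's own top instance is Machine M1 (2220 ops/s), but forcing Flint→Machine M1 and reassigning the rest optimally gives only 10443 ops/s — worse by 323.

Flint receives Machine M2.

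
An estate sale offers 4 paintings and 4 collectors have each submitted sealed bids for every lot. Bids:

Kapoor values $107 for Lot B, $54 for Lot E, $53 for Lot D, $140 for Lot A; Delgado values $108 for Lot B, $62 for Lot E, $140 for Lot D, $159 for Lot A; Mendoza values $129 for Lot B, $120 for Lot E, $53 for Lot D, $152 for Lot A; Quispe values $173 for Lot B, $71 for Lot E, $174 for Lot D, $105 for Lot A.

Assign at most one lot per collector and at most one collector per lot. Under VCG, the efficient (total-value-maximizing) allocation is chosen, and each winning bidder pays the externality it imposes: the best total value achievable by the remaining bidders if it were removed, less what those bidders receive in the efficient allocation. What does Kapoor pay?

Kapoor pays $32.

Efficient allocation: Kapoor→Lot A ($140), Delgado→Lot D ($140), Mendoza→Lot E ($120), Quispe→Lot B ($173); total welfare W = $573.
Kapoor receives Lot A at value $140, so the others get W − 140 = $433.
Without Kapoor: best allocation of the remaining 3 bidders over all 4 lots is Delgado→Lot D ($140), Mendoza→Lot A ($152), Quispe→Lot B ($173), total $465.
VCG payment = (others' best without Kapoor) − (others' welfare with Kapoor) = 465 − 433 = $32.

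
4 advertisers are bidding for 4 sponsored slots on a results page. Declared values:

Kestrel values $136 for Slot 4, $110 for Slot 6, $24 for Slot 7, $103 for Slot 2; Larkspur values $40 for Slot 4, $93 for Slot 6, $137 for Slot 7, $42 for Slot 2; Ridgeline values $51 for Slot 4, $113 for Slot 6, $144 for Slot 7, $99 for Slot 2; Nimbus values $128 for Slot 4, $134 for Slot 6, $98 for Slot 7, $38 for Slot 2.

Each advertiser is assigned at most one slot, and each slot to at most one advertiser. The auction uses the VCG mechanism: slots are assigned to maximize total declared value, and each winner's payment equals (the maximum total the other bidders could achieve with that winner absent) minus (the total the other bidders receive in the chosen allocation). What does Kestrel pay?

Kestrel pays $8.

Efficient allocation: Kestrel→Slot 4 ($136), Larkspur→Slot 7 ($137), Ridgeline→Slot 2 ($99), Nimbus→Slot 6 ($134); total welfare W = $506.
Kestrel receives Slot 4 at value $136, so the others get W − 136 = $370.
Without Kestrel: best allocation of the remaining 3 bidders over all 4 slots is Larkspur→Slot 7 ($137), Ridgeline→Slot 6 ($113), Nimbus→Slot 4 ($128), total $378.
VCG payment = (others' best without Kestrel) − (others' welfare with Kestrel) = 378 − 370 = $8.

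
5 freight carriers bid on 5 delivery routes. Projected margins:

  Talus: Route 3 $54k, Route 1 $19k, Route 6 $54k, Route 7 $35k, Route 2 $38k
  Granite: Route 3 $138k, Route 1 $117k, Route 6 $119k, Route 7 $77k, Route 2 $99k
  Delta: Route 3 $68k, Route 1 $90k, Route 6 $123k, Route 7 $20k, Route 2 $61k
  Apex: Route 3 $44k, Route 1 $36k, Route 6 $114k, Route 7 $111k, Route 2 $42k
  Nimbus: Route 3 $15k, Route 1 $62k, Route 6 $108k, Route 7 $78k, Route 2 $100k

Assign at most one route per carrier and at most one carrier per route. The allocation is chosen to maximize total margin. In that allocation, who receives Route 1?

This is the linear assignment problem.
Optimal: Talus→Route 3 ($54k), Granite→Route 1 ($117k), Delta→Route 6 ($123k), Apex→Route 7 ($111k), Nimbus→Route 2 ($100k) — total 54+117+123+111+100 = $505k.
Max-entry greedy (repeatedly take the single best remaining cell) gives $491k, worse by 14.
Swapping Granite↔Apex (Granite→Route 7 $77k, Apex→Route 1 $36k) loses 115.
No other one-to-one assignment exceeds $505k.
Granite's own top route is Route 3 ($138k), but forcing Granite→Route 3 and reassigning the rest optimally gives only $493k — worse by 12.

Granite receives Route 1.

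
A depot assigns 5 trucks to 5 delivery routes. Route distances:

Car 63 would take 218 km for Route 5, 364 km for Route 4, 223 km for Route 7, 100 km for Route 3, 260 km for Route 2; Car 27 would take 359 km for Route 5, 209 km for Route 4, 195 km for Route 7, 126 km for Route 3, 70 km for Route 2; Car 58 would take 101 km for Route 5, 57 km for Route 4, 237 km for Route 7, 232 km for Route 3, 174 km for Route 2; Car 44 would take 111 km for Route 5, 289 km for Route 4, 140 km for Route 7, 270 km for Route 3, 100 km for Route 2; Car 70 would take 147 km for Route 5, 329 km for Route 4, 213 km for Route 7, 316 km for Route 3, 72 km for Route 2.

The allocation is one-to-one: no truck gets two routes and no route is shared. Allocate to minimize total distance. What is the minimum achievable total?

Optimal: Car 63→Route 3 (100 km), Car 27→Route 2 (70 km), Car 58→Route 4 (57 km), Car 44→Route 7 (140 km), Car 70→Route 5 (147 km) — total 100+70+57+140+147 = 514 km.
Row-greedy (each truck in turn takes its cheapest remaining route) gives 551 km, worse by 37.
Every other assignment is strictly worse.

Minimum total: 514 km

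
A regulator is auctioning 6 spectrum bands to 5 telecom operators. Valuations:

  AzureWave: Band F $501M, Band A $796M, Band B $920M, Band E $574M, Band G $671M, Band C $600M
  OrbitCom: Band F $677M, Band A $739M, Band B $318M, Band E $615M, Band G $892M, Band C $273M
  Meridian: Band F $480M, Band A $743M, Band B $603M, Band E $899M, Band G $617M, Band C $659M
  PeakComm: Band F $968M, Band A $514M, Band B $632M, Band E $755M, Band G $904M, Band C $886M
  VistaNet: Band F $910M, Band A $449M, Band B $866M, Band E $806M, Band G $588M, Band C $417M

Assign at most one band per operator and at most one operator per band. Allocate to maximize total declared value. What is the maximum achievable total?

Max total: $4507M

Optimal: AzureWave→Band B ($920M), OrbitCom→Band G ($892M), Meridian→Band E ($899M), PeakComm→Band C ($886M), VistaNet→Band F ($910M) — total 920+892+899+886+910 = $4507M.
Max-entry greedy (repeatedly take the single best remaining cell) gives $4128M, worse by 379.
Next-best assignment: AzureWave→Band A, OrbitCom→Band G, Meridian→Band E, PeakComm→Band F, VistaNet→Band B = $4421M.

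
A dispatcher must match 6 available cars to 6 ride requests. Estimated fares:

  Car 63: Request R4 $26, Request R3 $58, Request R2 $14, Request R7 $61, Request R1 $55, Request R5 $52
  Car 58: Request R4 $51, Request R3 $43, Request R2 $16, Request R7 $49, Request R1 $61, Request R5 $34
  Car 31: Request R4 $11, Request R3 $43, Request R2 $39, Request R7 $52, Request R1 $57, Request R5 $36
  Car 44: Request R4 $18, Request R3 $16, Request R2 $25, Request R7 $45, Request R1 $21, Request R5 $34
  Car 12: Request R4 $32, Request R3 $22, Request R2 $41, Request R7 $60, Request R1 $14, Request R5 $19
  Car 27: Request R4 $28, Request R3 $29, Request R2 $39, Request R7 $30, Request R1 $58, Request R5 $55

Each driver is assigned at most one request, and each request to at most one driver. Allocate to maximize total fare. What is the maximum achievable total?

Maximum total: $307

Optimal: Car 63→Request R3 ($58), Car 58→Request R4 ($51), Car 31→Request R1 ($57), Car 44→Request R7 ($45), Car 12→Request R2 ($41), Car 27→Request R5 ($55) — total 58+51+57+45+41+55 = $307.
Row-greedy (each driver in turn takes its best remaining request) gives $268, worse by 39.
Swapping Car 31↔Car 44 (Car 31→Request R7 $52, Car 44→Request R1 $21) loses 29.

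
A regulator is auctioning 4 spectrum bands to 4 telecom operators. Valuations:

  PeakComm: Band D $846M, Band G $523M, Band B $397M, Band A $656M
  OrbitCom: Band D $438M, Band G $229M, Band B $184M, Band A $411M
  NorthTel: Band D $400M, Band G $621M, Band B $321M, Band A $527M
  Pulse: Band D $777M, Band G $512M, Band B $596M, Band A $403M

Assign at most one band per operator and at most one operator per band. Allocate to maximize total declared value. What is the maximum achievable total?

Optimal: PeakComm→Band D ($846M), OrbitCom→Band A ($411M), NorthTel→Band G ($621M), Pulse→Band B ($596M) — total 846+411+621+596 = $2474M.
Next-best assignment: PeakComm→Band A, OrbitCom→Band D, NorthTel→Band G, Pulse→Band B = $2311M.
Checked against all permutations: $2474M is optimal.

Max total: $2474M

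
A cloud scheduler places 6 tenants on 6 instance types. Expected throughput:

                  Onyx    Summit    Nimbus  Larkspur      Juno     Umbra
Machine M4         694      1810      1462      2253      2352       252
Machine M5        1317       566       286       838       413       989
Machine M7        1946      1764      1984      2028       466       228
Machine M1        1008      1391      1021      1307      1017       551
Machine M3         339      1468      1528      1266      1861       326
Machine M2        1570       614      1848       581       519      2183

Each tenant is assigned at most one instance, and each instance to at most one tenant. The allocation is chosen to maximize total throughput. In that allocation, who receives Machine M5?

Onyx receives Machine M5.

This is the linear assignment problem.
Optimal: Onyx→Machine M5 (1317 ops/s), Summit→Machine M1 (1391 ops/s), Nimbus→Machine M7 (1984 ops/s), Larkspur→Machine M4 (2253 ops/s), Juno→Machine M3 (1861 ops/s), Umbra→Machine M2 (2183 ops/s) — total 1317+1391+1984+2253+1861+2183 = 10989 ops/s.
Row-greedy (each tenant in turn takes its best remaining instance) gives 9761 ops/s, worse by 1228.
Next-best assignment: Onyx→Machine M5, Summit→Machine M1, Nimbus→Machine M3, Larkspur→Machine M7, Juno→Machine M4, Umbra→Machine M2 = 10799 ops/s.
Swapping Summit↔Umbra (Summit→Machine M2 614 ops/s, Umbra→Machine M1 551 ops/s) loses 2409.
Onyx's own top instance is Machine M7 (1946 ops/s), but forcing Onyx→Machine M7 and reassigning the rest optimally gives only 10288 ops/s — worse by 701.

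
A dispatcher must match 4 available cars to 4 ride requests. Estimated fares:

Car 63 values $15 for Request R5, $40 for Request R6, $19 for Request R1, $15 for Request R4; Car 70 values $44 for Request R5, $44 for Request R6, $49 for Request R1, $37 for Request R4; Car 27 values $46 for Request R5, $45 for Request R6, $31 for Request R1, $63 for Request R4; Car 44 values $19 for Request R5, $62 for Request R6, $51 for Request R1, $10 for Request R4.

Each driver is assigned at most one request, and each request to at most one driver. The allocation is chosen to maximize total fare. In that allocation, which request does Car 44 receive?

Car 44 receives Request R1.

This is the linear assignment problem.
Optimal: Car 63→Request R6 ($40), Car 70→Request R5 ($44), Car 27→Request R4 ($63), Car 44→Request R1 ($51) — total 40+44+63+51 = $198.
Max-entry greedy (repeatedly take the single best remaining cell) gives $189, worse by 9.
Next-best assignment: Car 63→Request R5, Car 70→Request R1, Car 27→Request R4, Car 44→Request R6 = $189.
Car 44's own top request is Request R6 ($62), but forcing Car 44→Request R6 and reassigning the rest optimally gives only $189 — worse by 9.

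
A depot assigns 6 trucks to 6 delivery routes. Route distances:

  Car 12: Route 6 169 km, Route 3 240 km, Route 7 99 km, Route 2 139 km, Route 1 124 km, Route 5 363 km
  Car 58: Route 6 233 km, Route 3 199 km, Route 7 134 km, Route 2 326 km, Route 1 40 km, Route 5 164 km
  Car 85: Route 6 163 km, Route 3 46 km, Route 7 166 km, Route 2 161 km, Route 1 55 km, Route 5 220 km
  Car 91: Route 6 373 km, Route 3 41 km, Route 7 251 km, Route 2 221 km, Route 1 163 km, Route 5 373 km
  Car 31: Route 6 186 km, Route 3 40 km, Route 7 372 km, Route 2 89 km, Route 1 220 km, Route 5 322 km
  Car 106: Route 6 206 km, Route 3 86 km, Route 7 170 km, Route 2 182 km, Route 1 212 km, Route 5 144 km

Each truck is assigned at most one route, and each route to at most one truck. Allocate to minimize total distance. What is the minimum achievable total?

Optimal: Car 12→Route 7 (99 km), Car 58→Route 1 (40 km), Car 85→Route 6 (163 km), Car 91→Route 3 (41 km), Car 31→Route 2 (89 km), Car 106→Route 5 (144 km) — total 99+40+163+41+89+144 = 576 km.
Row-greedy (each truck in turn takes its cheapest remaining route) gives 736 km, worse by 160.
Swapping Car 31↔Car 106 (Car 31→Route 5 322 km, Car 106→Route 2 182 km) adds 271.
Checked against all permutations: 576 km is optimal.

Min total: 576 km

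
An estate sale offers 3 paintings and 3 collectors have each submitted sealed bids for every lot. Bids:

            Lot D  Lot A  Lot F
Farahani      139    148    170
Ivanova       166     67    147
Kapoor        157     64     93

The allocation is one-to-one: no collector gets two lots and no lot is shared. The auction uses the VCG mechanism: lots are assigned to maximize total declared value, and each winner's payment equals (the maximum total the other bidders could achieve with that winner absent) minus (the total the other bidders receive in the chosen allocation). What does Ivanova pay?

Efficient allocation: Farahani→Lot A ($148), Ivanova→Lot F ($147), Kapoor→Lot D ($157); total welfare W = $452.
Ivanova receives Lot F at value $147, so the others get W − 147 = $305.
Without Ivanova: best allocation of the remaining 2 bidders over all 3 lots is Farahani→Lot F ($170), Kapoor→Lot D ($157), total $327.
VCG payment = (others' best without Ivanova) − (others' welfare with Ivanova) = 327 − 305 = $22.

Ivanova pays $22.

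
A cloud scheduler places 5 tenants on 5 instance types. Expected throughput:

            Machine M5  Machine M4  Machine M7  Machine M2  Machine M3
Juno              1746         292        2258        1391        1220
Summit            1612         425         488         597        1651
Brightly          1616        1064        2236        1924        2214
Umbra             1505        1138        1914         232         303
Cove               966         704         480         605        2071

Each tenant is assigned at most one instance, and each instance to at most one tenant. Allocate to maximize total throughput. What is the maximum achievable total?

Optimal: Juno→Machine M7 (2258 ops/s), Summit→Machine M5 (1612 ops/s), Brightly→Machine M2 (1924 ops/s), Umbra→Machine M4 (1138 ops/s), Cove→Machine M3 (2071 ops/s) — total 2258+1612+1924+1138+2071 = 9003 ops/s.
Max-entry greedy (repeatedly take the single best remaining cell) gives 7827 ops/s, worse by 1176.

Max total: 9003 ops/s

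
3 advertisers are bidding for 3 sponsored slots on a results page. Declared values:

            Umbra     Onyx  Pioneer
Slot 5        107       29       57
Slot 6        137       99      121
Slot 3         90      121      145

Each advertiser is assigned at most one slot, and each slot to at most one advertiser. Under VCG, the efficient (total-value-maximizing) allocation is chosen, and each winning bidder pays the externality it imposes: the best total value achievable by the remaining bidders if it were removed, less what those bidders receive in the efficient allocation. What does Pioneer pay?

Efficient allocation: Umbra→Slot 5 ($107), Onyx→Slot 6 ($99), Pioneer→Slot 3 ($145); total welfare W = $351.
Pioneer receives Slot 3 at value $145, so the others get W − 145 = $206.
Without Pioneer: best allocation of the remaining 2 bidders over all 3 slots is Umbra→Slot 6 ($137), Onyx→Slot 3 ($121), total $258.
VCG payment = (others' best without Pioneer) − (others' welfare with Pioneer) = 258 − 206 = $52.

Pioneer pays $52.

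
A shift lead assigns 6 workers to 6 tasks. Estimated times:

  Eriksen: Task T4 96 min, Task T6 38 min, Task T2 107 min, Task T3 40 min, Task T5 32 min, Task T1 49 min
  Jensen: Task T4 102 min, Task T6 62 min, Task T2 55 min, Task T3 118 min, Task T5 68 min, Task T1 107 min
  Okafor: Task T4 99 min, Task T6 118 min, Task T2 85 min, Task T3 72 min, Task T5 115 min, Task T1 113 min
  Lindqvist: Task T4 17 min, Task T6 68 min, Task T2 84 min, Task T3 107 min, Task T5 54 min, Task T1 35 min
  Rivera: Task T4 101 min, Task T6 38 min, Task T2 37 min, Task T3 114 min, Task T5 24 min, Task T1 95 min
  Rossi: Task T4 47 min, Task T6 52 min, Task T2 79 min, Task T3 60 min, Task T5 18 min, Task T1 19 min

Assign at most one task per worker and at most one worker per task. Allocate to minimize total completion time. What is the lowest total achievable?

Minimum total: 225 min

Optimal: Eriksen→Task T6 (38 min), Jensen→Task T2 (55 min), Okafor→Task T3 (72 min), Lindqvist→Task T4 (17 min), Rivera→Task T5 (24 min), Rossi→Task T1 (19 min) — total 38+55+72+17+24+19 = 225 min.
Row-greedy (each worker in turn takes its cheapest remaining task) gives 233 min, worse by 8.
Next-best assignment: Eriksen→Task T5, Jensen→Task T2, Okafor→Task T3, Lindqvist→Task T4, Rivera→Task T6, Rossi→Task T1 = 233 min.
Checked against all permutations: 225 min is optimal.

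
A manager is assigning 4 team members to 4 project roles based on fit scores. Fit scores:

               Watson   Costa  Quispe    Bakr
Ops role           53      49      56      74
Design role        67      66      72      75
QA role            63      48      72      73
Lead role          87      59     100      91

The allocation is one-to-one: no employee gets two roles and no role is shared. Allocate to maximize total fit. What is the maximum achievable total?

Treat this as an assignment problem: match each employee to one role.
Optimal: Watson→QA role (63 pts), Costa→Design role (66 pts), Quispe→Lead role (100 pts), Bakr→Ops role (74 pts) — total 63+66+100+74 = 303 pts.
Column-greedy (each role in turn goes to its best remaining employee) gives 268 pts, worse by 35.
Next-best assignment: Watson→Lead role, Costa→Design role, Quispe→QA role, Bakr→Ops role = 299 pts.
Every other assignment is strictly worse.

Max total: 303 pts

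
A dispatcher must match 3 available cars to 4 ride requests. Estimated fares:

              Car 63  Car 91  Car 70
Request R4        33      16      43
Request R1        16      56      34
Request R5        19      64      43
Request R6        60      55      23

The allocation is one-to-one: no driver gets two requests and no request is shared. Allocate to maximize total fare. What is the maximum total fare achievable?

Max total: $167

Treat this as an assignment problem: match each driver to one request.
Optimal: Car 63→Request R6 ($60), Car 91→Request R5 ($64), Car 70→Request R4 ($43) — total 60+64+43 = $167.
Column-greedy (each request in turn goes to its best remaining driver) gives $118, worse by 49.
Next-best assignment: Car 63→Request R6, Car 91→Request R1, Car 70→Request R4 = $159.
Checked against all permutations: $167 is optimal.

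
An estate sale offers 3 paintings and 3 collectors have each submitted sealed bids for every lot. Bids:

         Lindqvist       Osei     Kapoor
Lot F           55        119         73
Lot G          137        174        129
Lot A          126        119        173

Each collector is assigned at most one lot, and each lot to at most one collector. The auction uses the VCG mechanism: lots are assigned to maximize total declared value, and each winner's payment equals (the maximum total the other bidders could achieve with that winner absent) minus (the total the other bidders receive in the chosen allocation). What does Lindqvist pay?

Lindqvist pays $55.

Efficient allocation: Lindqvist→Lot G ($137), Osei→Lot F ($119), Kapoor→Lot A ($173); total welfare W = $429.
Lindqvist receives Lot G at value $137, so the others get W − 137 = $292.
Without Lindqvist: best allocation of the remaining 2 bidders over all 3 lots is Osei→Lot G ($174), Kapoor→Lot A ($173), total $347.
VCG payment = (others' best without Lindqvist) − (others' welfare with Lindqvist) = 347 − 292 = $55.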